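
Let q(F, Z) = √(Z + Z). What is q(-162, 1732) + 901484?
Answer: 901484 + 2*√866 ≈ 9.0154e+5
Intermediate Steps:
q(F, Z) = √2*√Z (q(F, Z) = √(2*Z) = √2*√Z)
q(-162, 1732) + 901484 = √2*√1732 + 901484 = √2*(2*√433) + 901484 = 2*√866 + 901484 = 901484 + 2*√866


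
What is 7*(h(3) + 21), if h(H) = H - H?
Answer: 147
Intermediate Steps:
h(H) = 0
7*(h(3) + 21) = 7*(0 + 21) = 7*21 = 147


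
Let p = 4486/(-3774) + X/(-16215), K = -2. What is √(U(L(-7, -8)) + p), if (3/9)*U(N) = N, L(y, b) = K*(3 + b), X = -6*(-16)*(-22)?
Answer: √3010631432306505/10199235 ≈ 5.3797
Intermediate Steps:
X = -2112 (X = 96*(-22) = -2112)
L(y, b) = -6 - 2*b (L(y, b) = -2*(3 + b) = -6 - 2*b)
p = -10794967/10199235 (p = 4486/(-3774) - 2112/(-16215) = 4486*(-1/3774) - 2112*(-1/16215) = -2243/1887 + 704/5405 = -10794967/10199235 ≈ -1.0584)
U(N) = 3*N
√(U(L(-7, -8)) + p) = √(3*(-6 - 2*(-8)) - 10794967/10199235) = √(3*(-6 + 16) - 10794967/10199235) = √(3*10 - 10794967/10199235) = √(30 - 10794967/10199235) = √(295182083/10199235) = √3010631432306505/10199235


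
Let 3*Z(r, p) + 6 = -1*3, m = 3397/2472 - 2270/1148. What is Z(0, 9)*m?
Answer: 427921/236488 ≈ 1.8095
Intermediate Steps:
m = -427921/709464 (m = 3397*(1/2472) - 2270*1/1148 = 3397/2472 - 1135/574 = -427921/709464 ≈ -0.60316)
Z(r, p) = -3 (Z(r, p) = -2 + (-1*3)/3 = -2 + (⅓)*(-3) = -2 - 1 = -3)
Z(0, 9)*m = -3*(-427921/709464) = 427921/236488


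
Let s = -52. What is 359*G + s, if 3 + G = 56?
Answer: 18975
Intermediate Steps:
G = 53 (G = -3 + 56 = 53)
359*G + s = 359*53 - 52 = 19027 - 52 = 18975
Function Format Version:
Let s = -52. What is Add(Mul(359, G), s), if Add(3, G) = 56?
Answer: 18975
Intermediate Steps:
G = 53 (G = Add(-3, 56) = 53)
Add(Mul(359, G), s) = Add(Mul(359, 53), -52) = Add(19027, -52) = 18975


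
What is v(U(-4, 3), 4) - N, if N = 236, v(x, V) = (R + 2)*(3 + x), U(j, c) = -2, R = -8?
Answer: -242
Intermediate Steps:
v(x, V) = -18 - 6*x (v(x, V) = (-8 + 2)*(3 + x) = -6*(3 + x) = -18 - 6*x)
v(U(-4, 3), 4) - N = (-18 - 6*(-2)) - 1*236 = (-18 + 12) - 236 = -6 - 236 = -242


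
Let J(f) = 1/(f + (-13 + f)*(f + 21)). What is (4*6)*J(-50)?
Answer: 24/1777 ≈ 0.013506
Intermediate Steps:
J(f) = 1/(f + (-13 + f)*(21 + f))
(4*6)*J(-50) = (4*6)/(-273 + (-50)² + 9*(-50)) = 24/(-273 + 2500 - 450) = 24/1777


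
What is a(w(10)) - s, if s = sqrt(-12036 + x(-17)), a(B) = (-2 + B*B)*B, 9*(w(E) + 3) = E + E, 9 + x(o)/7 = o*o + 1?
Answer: 791/729 - I*sqrt(10069) ≈ 1.085 - 100.34*I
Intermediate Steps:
x(o) = -56 + 7*o**2 (x(o) = -63 + 7*(o*o + 1) = -63 + 7*(o**2 + 1) = -63 + 7*(1 + o**2) = -63 + (7 + 7*o**2) = -56 + 7*o**2)
w(E) = -3 + 2*E/9 (w(E) = -3 + (E + E)/9 = -3 + (2*E)/9 = -3 + 2*E/9)
a(B) = B*(-2 + B**2) (a(B) = (-2 + B**2)*B = B*(-2 + B**2))
s = I*sqrt(10069) (s = sqrt(-12036 + (-56 + 7*(-17)**2)) = sqrt(-12036 + (-56 + 7*289)) = sqrt(-12036 + (-56 + 2023)) = sqrt(-12036 + 1967) = sqrt(-10069) = I*sqrt(10069) ≈ 100.34*I)
a(w(10)) - s = (-3 + (2/9)*10)*(-2 + (-3 + (2/9)*10)**2) - I*sqrt(10069) = (-3 + 20/9)*(-2 + (-3 + 20/9)**2) - I*sqrt(10069) = -7*(-2 + (-7/9)**2)/9 - I*sqrt(10069) = -7*(-2 + 49/81)/9 - I*sqrt(10069) = -7/9*(-113/81) - I*sqrt(10069) = 791/729 - I*sqrt(10069)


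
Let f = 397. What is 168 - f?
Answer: -229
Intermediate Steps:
168 - f = 168 - 1*397 = 168 - 397 = -229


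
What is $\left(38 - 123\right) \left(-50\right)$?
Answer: $4250$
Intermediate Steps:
$\left(38 - 123\right) \left(-50\right) = \left(-85\right) \left(-50\right) = 4250$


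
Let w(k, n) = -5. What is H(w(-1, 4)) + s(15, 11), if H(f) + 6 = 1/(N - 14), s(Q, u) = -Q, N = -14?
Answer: -589/28 ≈ -21.036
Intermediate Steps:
H(f) = -169/28 (H(f) = -6 + 1/(-14 - 14) = -6 + 1/(-28) = -6 - 1/28 = -169/28)
H(w(-1, 4)) + s(15, 11) = -169/28 - 1*15 = -169/28 - 15 = -589/28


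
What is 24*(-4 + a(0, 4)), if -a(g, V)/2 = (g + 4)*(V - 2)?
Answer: -480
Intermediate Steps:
a(g, V) = -2*(-2 + V)*(4 + g) (a(g, V) = -2*(g + 4)*(V - 2) = -2*(4 + g)*(-2 + V) = -2*(-2 + V)*(4 + g))
24*(-4 + a(0, 4)) = 24*(-4 + (16 - 8*4 + 4*0 - 2*4*0)) = 24*(-4 + (16 - 32 + 0 + 0)) = 24*(-4 - 16) = 24*(-20) = -480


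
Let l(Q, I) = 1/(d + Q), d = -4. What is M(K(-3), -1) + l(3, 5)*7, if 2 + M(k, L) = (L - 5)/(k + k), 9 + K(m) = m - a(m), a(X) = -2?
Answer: -87/10 ≈ -8.7000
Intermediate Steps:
l(Q, I) = 1/(-4 + Q)
K(m) = -7 + m (K(m) = -9 + (m - 1*(-2)) = -9 + (m + 2) = -9 + (2 + m) = -7 + m)
M(k, L) = -2 + (-5 + L)/(2*k) (M(k, L) = -2 + (L - 5)/(k + k) = -2 + (-5 + L)/((2*k)) = -2 + (-5 + L)*(1/(2*k)) = -2 + (-5 + L)/(2*k))
M(K(-3), -1) + l(3, 5)*7 = (-5 - 1 - 4*(-7 - 3))/(2*(-7 - 3)) + 7/(-4 + 3) = (½)*(-5 - 1 - 4*(-10))/(-10) + 7/(-1) = (½)*(-⅒)*(-5 - 1 + 40) - 1*7 = (½)*(-⅒)*34 - 7 = -17/10 - 7 = -87/10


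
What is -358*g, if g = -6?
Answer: 2148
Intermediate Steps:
-358*g = -358*(-6) = -1*(-2148) = 2148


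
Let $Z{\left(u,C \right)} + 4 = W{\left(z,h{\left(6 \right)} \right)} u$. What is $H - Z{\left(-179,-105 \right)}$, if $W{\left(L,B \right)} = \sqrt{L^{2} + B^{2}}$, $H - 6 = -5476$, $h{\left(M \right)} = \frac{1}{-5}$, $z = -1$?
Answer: $-5466 + \frac{179 \sqrt{26}}{5} \approx -5283.5$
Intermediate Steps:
$h{\left(M \right)} = - \frac{1}{5}$
$H = -5470$ ($H = 6 - 5476 = -5470$)
$W{\left(L,B \right)} = \sqrt{B^{2} + L^{2}}$
$Z{\left(u,C \right)} = -4 + \frac{u \sqrt{26}}{5}$ ($Z{\left(u,C \right)} = -4 + \sqrt{\left(- \frac{1}{5}\right)^{2} + \left(-1\right)^{2}} u = -4 + \sqrt{\frac{1}{25} + 1} u = -4 + \sqrt{\frac{26}{25}} u = -4 + \frac{\sqrt{26}}{5} u = -4 + \frac{u \sqrt{26}}{5}$)
$H - Z{\left(-179,-105 \right)} = -5470 - \left(-4 + \frac{1}{5} \left(-179\right) \sqrt{26}\right) = -5470 - \left(-4 - \frac{179 \sqrt{26}}{5}\right) = -5470 + \left(4 + \frac{179 \sqrt{26}}{5}\right) = -5466 + \frac{179 \sqrt{26}}{5}$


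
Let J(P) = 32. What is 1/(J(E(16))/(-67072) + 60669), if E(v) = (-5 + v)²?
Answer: 2096/127162223 ≈ 1.6483e-5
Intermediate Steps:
1/(J(E(16))/(-67072) + 60669) = 1/(32/(-67072) + 60669) = 1/(32*(-1/67072) + 60669) = 1/(-1/2096 + 60669) = 1/(127162223/2096) = 2096/127162223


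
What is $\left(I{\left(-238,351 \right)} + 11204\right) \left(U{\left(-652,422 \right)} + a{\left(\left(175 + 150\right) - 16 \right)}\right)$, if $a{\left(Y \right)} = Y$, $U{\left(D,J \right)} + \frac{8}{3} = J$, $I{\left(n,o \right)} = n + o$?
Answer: $\frac{24727645}{3} \approx 8.2425 \cdot 10^{6}$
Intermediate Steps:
$U{\left(D,J \right)} = - \frac{8}{3} + J$
$\left(I{\left(-238,351 \right)} + 11204\right) \left(U{\left(-652,422 \right)} + a{\left(\left(175 + 150\right) - 16 \right)}\right) = \left(\left(-238 + 351\right) + 11204\right) \left(\left(- \frac{8}{3} + 422\right) + \left(\left(175 + 150\right) - 16\right)\right) = \left(113 + 11204\right) \left(\frac{1258}{3} + \left(325 - 16\right)\right) = 11317 \left(\frac{1258}{3} + 309\right) = 11317 \cdot \frac{2185}{3} = \frac{24727645}{3}$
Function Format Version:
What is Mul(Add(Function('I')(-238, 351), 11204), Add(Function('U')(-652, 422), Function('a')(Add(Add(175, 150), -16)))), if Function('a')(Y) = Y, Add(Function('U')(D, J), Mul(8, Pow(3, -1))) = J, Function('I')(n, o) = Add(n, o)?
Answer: Rational(24727645, 3) ≈ 8.2425e+6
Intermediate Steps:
Function('U')(D, J) = Add(Rational(-8, 3), J)
Mul(Add(Function('I')(-238, 351), 11204), Add(Function('U')(-652, 422), Function('a')(Add(Add(175, 150), -16)))) = Mul(Add(Add(-238, 351), 11204), Add(Add(Rational(-8, 3), 422), Add(Add(175, 150), -16))) = Mul(Add(113, 11204), Add(Rational(1258, 3), Add(325, -16))) = Mul(11317, Add(Rational(1258, 3), 309)) = Mul(11317, Rational(2185, 3)) = Rational(24727645, 3)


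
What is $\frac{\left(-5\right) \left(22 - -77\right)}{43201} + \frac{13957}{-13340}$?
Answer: $- \frac{609559657}{576301340} \approx -1.0577$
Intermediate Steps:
$\frac{\left(-5\right) \left(22 - -77\right)}{43201} + \frac{13957}{-13340} = - 5 \left(22 + 77\right) \frac{1}{43201} + 13957 \left(- \frac{1}{13340}\right) = \left(-5\right) 99 \cdot \frac{1}{43201} - \frac{13957}{13340} = \left(-495\right) \frac{1}{43201} - \frac{13957}{13340} = - \frac{495}{43201} - \frac{13957}{13340} = - \frac{609559657}{576301340}$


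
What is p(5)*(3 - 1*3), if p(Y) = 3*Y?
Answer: 0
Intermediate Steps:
p(5)*(3 - 1*3) = (3*5)*(3 - 1*3) = 15*(3 - 3) = 15*0 = 0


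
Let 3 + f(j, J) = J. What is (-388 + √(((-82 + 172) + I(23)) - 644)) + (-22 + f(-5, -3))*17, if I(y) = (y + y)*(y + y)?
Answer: -864 + √1562 ≈ -824.48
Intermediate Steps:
I(y) = 4*y² (I(y) = (2*y)*(2*y) = 4*y²)
f(j, J) = -3 + J
(-388 + √(((-82 + 172) + I(23)) - 644)) + (-22 + f(-5, -3))*17 = (-388 + √(((-82 + 172) + 4*23²) - 644)) + (-22 + (-3 - 3))*17 = (-388 + √((90 + 4*529) - 644)) + (-22 - 6)*17 = (-388 + √((90 + 2116) - 644)) - 28*17 = (-388 + √(2206 - 644)) - 476 = (-388 + √1562) - 476 = -864 + √1562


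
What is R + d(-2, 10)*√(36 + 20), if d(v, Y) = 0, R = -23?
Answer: -23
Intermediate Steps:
R + d(-2, 10)*√(36 + 20) = -23 + 0*√(36 + 20) = -23 + 0*√56 = -23 + 0*(2*√14) = -23 + 0 = -23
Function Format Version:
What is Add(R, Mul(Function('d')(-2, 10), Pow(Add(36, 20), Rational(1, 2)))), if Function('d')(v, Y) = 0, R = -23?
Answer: -23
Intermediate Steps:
Add(R, Mul(Function('d')(-2, 10), Pow(Add(36, 20), Rational(1, 2)))) = Add(-23, Mul(0, Pow(Add(36, 20), Rational(1, 2)))) = Add(-23, Mul(0, Pow(56, Rational(1, 2)))) = Add(-23, Mul(0, Mul(2, Pow(14, Rational(1, 2))))) = Add(-23, 0) = -23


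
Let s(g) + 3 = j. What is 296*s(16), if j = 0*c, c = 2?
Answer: -888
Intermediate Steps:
j = 0 (j = 0*2 = 0)
s(g) = -3 (s(g) = -3 + 0 = -3)
296*s(16) = 296*(-3) = -888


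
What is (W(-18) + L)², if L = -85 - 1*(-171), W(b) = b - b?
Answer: 7396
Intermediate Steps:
W(b) = 0
L = 86 (L = -85 + 171 = 86)
(W(-18) + L)² = (0 + 86)² = 86² = 7396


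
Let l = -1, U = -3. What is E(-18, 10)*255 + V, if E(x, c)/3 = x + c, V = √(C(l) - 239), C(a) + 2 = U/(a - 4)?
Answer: -6120 + I*√6010/5 ≈ -6120.0 + 15.505*I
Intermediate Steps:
C(a) = -2 - 3/(-4 + a) (C(a) = -2 - 3/(a - 4) = -2 - 3/(-4 + a))
V = I*√6010/5 (V = √((5 - 2*(-1))/(-4 - 1) - 239) = √((5 + 2)/(-5) - 239) = √(-⅕*7 - 239) = √(-7/5 - 239) = √(-1202/5) = I*√6010/5 ≈ 15.505*I)
E(x, c) = 3*c + 3*x (E(x, c) = 3*(x + c) = 3*(c + x) = 3*c + 3*x)
E(-18, 10)*255 + V = (3*10 + 3*(-18))*255 + I*√6010/5 = (30 - 54)*255 + I*√6010/5 = -24*255 + I*√6010/5 = -6120 + I*√6010/5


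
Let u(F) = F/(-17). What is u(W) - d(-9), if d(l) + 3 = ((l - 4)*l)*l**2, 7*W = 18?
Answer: -1127424/119 ≈ -9474.2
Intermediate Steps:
W = 18/7 (W = (1/7)*18 = 18/7 ≈ 2.5714)
d(l) = -3 + l**3*(-4 + l) (d(l) = -3 + ((l - 4)*l)*l**2 = -3 + ((-4 + l)*l)*l**2 = -3 + (l*(-4 + l))*l**2 = -3 + l**3*(-4 + l))
u(F) = -F/17 (u(F) = F*(-1/17) = -F/17)
u(W) - d(-9) = -1/17*18/7 - (-3 + (-9)**4 - 4*(-9)**3) = -18/119 - (-3 + 6561 - 4*(-729)) = -18/119 - (-3 + 6561 + 2916) = -18/119 - 1*9474 = -18/119 - 9474 = -1127424/119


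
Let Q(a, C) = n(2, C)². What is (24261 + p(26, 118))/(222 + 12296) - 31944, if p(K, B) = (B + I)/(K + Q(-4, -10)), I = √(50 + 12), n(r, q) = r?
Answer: -2998880453/93885 + √62/375540 ≈ -31942.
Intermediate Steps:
Q(a, C) = 4 (Q(a, C) = 2² = 4)
I = √62 ≈ 7.8740
p(K, B) = (B + √62)/(4 + K) (p(K, B) = (B + √62)/(K + 4) = (B + √62)/(4 + K))
(24261 + p(26, 118))/(222 + 12296) - 31944 = (24261 + (118 + √62)/(4 + 26))/(222 + 12296) - 31944 = (24261 + (118 + √62)/30)/12518 - 31944 = (24261 + (118 + √62)/30)*(1/12518) - 31944 = (24261 + (59/15 + √62/30))*(1/12518) - 31944 = (363974/15 + √62/30)*(1/12518) - 31944 = (181987/93885 + √62/375540) - 31944 = -2998880453/93885 + √62/375540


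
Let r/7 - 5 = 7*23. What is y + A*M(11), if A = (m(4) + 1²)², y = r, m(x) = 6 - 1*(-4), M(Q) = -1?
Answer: 1041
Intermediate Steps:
m(x) = 10 (m(x) = 6 + 4 = 10)
r = 1162 (r = 35 + 7*(7*23) = 35 + 7*161 = 35 + 1127 = 1162)
y = 1162
A = 121 (A = (10 + 1²)² = (10 + 1)² = 11² = 121)
y + A*M(11) = 1162 + 121*(-1) = 1162 - 121 = 1041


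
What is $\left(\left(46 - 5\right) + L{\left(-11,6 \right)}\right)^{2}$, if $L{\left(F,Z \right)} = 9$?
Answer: $2500$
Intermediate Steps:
$\left(\left(46 - 5\right) + L{\left(-11,6 \right)}\right)^{2} = \left(\left(46 - 5\right) + 9\right)^{2} = \left(41 + 9\right)^{2} = 50^{2} = 2500$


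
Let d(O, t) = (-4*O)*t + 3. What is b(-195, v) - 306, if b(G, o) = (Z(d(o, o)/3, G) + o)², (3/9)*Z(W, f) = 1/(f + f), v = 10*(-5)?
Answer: 37091601/16900 ≈ 2194.8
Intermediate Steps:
v = -50
d(O, t) = 3 - 4*O*t (d(O, t) = -4*O*t + 3 = 3 - 4*O*t)
Z(W, f) = 3/(2*f) (Z(W, f) = 3/(f + f) = 3/((2*f)) = 3*(1/(2*f)) = 3/(2*f))
b(G, o) = (o + 3/(2*G))² (b(G, o) = (3/(2*G) + o)² = (o + 3/(2*G))²)
b(-195, v) - 306 = (-50 + (3/2)/(-195))² - 306 = (-50 + (3/2)*(-1/195))² - 306 = (-50 - 1/130)² - 306 = (-6501/130)² - 306 = 42263001/16900 - 306 = 37091601/16900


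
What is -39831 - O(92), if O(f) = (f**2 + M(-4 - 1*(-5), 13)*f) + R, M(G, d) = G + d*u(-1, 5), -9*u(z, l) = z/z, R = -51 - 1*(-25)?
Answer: -434053/9 ≈ -48228.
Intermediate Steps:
R = -26 (R = -51 + 25 = -26)
u(z, l) = -1/9 (u(z, l) = -z/(9*z) = -1/9*1 = -1/9)
M(G, d) = G - d/9 (M(G, d) = G + d*(-1/9) = G - d/9)
O(f) = -26 + f**2 - 4*f/9 (O(f) = (f**2 + ((-4 - 1*(-5)) - 1/9*13)*f) - 26 = (f**2 + ((-4 + 5) - 13/9)*f) - 26 = (f**2 + (1 - 13/9)*f) - 26 = (f**2 - 4*f/9) - 26 = -26 + f**2 - 4*f/9)
-39831 - O(92) = -39831 - (-26 + 92**2 - 4/9*92) = -39831 - (-26 + 8464 - 368/9) = -39831 - 1*75574/9 = -39831 - 75574/9 = -434053/9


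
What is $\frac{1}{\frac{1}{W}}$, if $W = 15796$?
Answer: $15796$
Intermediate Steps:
$\frac{1}{\frac{1}{W}} = \frac{1}{\frac{1}{15796}} = 15796$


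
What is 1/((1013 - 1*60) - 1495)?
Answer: -1/542 ≈ -0.0018450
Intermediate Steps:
1/((1013 - 1*60) - 1495) = 1/((1013 - 60) - 1495) = 1/(953 - 1495) = 1/(-542) = -1/542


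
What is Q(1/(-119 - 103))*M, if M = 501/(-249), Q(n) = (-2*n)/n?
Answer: 334/83 ≈ 4.0241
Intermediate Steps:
Q(n) = -2
M = -167/83 (M = 501*(-1/249) = -167/83 ≈ -2.0120)
Q(1/(-119 - 103))*M = -2*(-167/83) = 334/83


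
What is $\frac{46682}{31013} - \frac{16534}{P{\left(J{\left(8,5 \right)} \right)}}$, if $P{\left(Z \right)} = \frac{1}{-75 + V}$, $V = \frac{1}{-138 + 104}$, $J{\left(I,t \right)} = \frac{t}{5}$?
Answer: $\frac{654037579115}{527221} \approx 1.2405 \cdot 10^{6}$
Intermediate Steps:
$J{\left(I,t \right)} = \frac{t}{5}$ ($J{\left(I,t \right)} = t \frac{1}{5} = \frac{t}{5}$)
$V = - \frac{1}{34}$ ($V = \frac{1}{-34} = - \frac{1}{34} \approx -0.029412$)
$P{\left(Z \right)} = - \frac{34}{2551}$ ($P{\left(Z \right)} = \frac{1}{-75 - \frac{1}{34}} = \frac{1}{- \frac{2551}{34}} = - \frac{34}{2551}$)
$\frac{46682}{31013} - \frac{16534}{P{\left(J{\left(8,5 \right)} \right)}} = \frac{46682}{31013} - \frac{16534}{- \frac{34}{2551}} = 46682 \cdot \frac{1}{31013} - - \frac{21089117}{17} = \frac{46682}{31013} + \frac{21089117}{17} = \frac{654037579115}{527221}$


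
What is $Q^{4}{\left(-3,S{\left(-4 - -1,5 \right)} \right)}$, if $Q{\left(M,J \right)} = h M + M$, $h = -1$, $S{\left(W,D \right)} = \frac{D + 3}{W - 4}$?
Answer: $0$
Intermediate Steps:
$S{\left(W,D \right)} = \frac{3 + D}{-4 + W}$
$Q{\left(M,J \right)} = 0$ ($Q{\left(M,J \right)} = - M + M = 0$)
$Q^{4}{\left(-3,S{\left(-4 - -1,5 \right)} \right)} = 0^{4} = 0$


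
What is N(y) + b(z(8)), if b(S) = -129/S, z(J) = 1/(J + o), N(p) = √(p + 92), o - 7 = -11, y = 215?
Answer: -516 + √307 ≈ -498.48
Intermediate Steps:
o = -4 (o = 7 - 11 = -4)
N(p) = √(92 + p)
z(J) = 1/(-4 + J) (z(J) = 1/(J - 4) = 1/(-4 + J))
N(y) + b(z(8)) = √(92 + 215) - 129/(1/(-4 + 8)) = √307 - 129/(1/4) = √307 - 129/¼ = √307 - 129*4 = √307 - 516 = -516 + √307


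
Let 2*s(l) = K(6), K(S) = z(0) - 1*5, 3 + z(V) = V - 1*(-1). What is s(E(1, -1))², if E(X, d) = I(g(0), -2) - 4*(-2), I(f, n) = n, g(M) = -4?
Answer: 49/4 ≈ 12.250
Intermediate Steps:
z(V) = -2 + V (z(V) = -3 + (V - 1*(-1)) = -3 + (V + 1) = -3 + (1 + V) = -2 + V)
E(X, d) = 6 (E(X, d) = -2 - 4*(-2) = -2 + 8 = 6)
K(S) = -7 (K(S) = (-2 + 0) - 1*5 = -2 - 5 = -7)
s(l) = -7/2 (s(l) = (½)*(-7) = -7/2)
s(E(1, -1))² = (-7/2)² = 49/4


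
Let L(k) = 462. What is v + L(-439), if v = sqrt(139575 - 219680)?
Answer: 462 + I*sqrt(80105) ≈ 462.0 + 283.03*I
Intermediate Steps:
v = I*sqrt(80105) (v = sqrt(-80105) = I*sqrt(80105) ≈ 283.03*I)
v + L(-439) = I*sqrt(80105) + 462 = 462 + I*sqrt(80105)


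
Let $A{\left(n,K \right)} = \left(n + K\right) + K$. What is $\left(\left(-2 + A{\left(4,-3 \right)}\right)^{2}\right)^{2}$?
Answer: $256$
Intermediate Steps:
$A{\left(n,K \right)} = n + 2 K$ ($A{\left(n,K \right)} = \left(K + n\right) + K = n + 2 K$)
$\left(\left(-2 + A{\left(4,-3 \right)}\right)^{2}\right)^{2} = \left(\left(-2 + \left(4 + 2 \left(-3\right)\right)\right)^{2}\right)^{2} = \left(\left(-2 + \left(4 - 6\right)\right)^{2}\right)^{2} = \left(\left(-2 - 2\right)^{2}\right)^{2} = \left(\left(-4\right)^{2}\right)^{2} = 16^{2} = 256$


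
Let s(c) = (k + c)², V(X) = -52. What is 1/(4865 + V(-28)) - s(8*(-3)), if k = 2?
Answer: -2329491/4813 ≈ -484.00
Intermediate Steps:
s(c) = (2 + c)²
1/(4865 + V(-28)) - s(8*(-3)) = 1/(4865 - 52) - (2 + 8*(-3))² = 1/4813 - (2 - 24)² = 1/4813 - 1*(-22)² = 1/4813 - 1*484 = 1/4813 - 484 = -2329491/4813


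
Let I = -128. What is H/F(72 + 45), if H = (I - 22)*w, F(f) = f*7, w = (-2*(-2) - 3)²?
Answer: -50/273 ≈ -0.18315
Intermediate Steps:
w = 1 (w = (4 - 3)² = 1² = 1)
F(f) = 7*f
H = -150 (H = (-128 - 22)*1 = -150*1 = -150)
H/F(72 + 45) = -150*1/(7*(72 + 45)) = -150/(7*117) = -150/819 = -150*1/819 = -50/273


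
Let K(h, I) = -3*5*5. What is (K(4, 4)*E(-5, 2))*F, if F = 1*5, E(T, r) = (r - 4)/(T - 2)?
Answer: -750/7 ≈ -107.14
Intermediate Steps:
E(T, r) = (-4 + r)/(-2 + T)
F = 5
K(h, I) = -75 (K(h, I) = -15*5 = -75)
(K(4, 4)*E(-5, 2))*F = -75*(-4 + 2)/(-2 - 5)*5 = -75*(-2)/(-7)*5 = -(-75)*(-2)/7*5 = -75*2/7*5 = -150/7*5 = -750/7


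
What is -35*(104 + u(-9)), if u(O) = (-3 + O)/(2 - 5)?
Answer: -3780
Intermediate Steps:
u(O) = 1 - O/3 (u(O) = (-3 + O)/(-3) = (-3 + O)*(-1/3) = 1 - O/3)
-35*(104 + u(-9)) = -35*(104 + (1 - 1/3*(-9))) = -35*(104 + (1 + 3)) = -35*(104 + 4) = -35*108 = -3780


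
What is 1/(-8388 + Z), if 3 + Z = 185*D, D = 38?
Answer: -1/1361 ≈ -0.00073475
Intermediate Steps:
Z = 7027 (Z = -3 + 185*38 = -3 + 7030 = 7027)
1/(-8388 + Z) = 1/(-8388 + 7027) = 1/(-1361) = -1/1361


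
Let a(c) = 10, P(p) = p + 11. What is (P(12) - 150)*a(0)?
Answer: -1270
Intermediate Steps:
P(p) = 11 + p
(P(12) - 150)*a(0) = ((11 + 12) - 150)*10 = (23 - 150)*10 = -127*10 = -1270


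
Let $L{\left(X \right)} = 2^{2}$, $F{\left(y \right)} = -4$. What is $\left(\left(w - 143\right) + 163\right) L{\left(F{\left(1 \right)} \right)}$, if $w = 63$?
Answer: $332$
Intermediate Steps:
$L{\left(X \right)} = 4$
$\left(\left(w - 143\right) + 163\right) L{\left(F{\left(1 \right)} \right)} = \left(\left(63 - 143\right) + 163\right) 4 = \left(-80 + 163\right) 4 = 83 \cdot 4 = 332$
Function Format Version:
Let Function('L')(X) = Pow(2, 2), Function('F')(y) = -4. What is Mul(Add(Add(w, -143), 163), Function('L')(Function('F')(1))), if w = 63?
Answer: 332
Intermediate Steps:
Function('L')(X) = 4
Mul(Add(Add(w, -143), 163), Function('L')(Function('F')(1))) = Mul(Add(Add(63, -143), 163), 4) = Mul(Add(-80, 163), 4) = Mul(83, 4) = 332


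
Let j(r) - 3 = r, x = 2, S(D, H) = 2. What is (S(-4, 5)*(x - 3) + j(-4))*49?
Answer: -147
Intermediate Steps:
j(r) = 3 + r
(S(-4, 5)*(x - 3) + j(-4))*49 = (2*(2 - 3) + (3 - 4))*49 = (2*(-1) - 1)*49 = (-2 - 1)*49 = -3*49 = -147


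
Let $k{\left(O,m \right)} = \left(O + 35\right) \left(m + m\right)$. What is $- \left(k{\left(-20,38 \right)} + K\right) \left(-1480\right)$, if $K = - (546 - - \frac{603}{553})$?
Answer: $\frac{485260920}{553} \approx 8.7751 \cdot 10^{5}$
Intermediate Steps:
$k{\left(O,m \right)} = 2 m \left(35 + O\right)$ ($k{\left(O,m \right)} = \left(35 + O\right) 2 m = 2 m \left(35 + O\right)$)
$K = - \frac{302541}{553}$ ($K = - (546 - \left(-603\right) \frac{1}{553}) = - (546 - - \frac{603}{553}) = - (546 + \frac{603}{553}) = \left(-1\right) \frac{302541}{553} = - \frac{302541}{553} \approx -547.09$)
$- \left(k{\left(-20,38 \right)} + K\right) \left(-1480\right) = - \left(2 \cdot 38 \left(35 - 20\right) - \frac{302541}{553}\right) \left(-1480\right) = - \left(2 \cdot 38 \cdot 15 - \frac{302541}{553}\right) \left(-1480\right) = - \left(1140 - \frac{302541}{553}\right) \left(-1480\right) = - \frac{327879 \left(-1480\right)}{553} = \left(-1\right) \left(- \frac{485260920}{553}\right) = \frac{485260920}{553}$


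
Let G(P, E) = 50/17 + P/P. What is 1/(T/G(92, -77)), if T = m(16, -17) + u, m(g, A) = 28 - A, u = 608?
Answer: 67/11101 ≈ 0.0060355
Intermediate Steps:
G(P, E) = 67/17 (G(P, E) = 50*(1/17) + 1 = 50/17 + 1 = 67/17)
T = 653 (T = (28 - 1*(-17)) + 608 = (28 + 17) + 608 = 45 + 608 = 653)
1/(T/G(92, -77)) = 1/(653/(67/17)) = 1/(653*(17/67)) = 1/(11101/67) = 67/11101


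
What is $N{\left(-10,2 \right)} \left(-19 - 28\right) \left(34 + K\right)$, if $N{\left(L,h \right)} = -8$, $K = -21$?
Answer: $4888$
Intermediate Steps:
$N{\left(-10,2 \right)} \left(-19 - 28\right) \left(34 + K\right) = - 8 \left(-19 - 28\right) \left(34 - 21\right) = - 8 \left(\left(-47\right) 13\right) = \left(-8\right) \left(-611\right) = 4888$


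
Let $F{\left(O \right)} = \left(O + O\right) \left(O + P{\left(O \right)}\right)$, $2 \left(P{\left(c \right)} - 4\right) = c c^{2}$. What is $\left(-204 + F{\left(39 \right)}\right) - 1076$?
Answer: $2315515$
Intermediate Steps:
$P{\left(c \right)} = 4 + \frac{c^{3}}{2}$ ($P{\left(c \right)} = 4 + \frac{c c^{2}}{2} = 4 + \frac{c^{3}}{2}$)
$F{\left(O \right)} = 2 O \left(4 + O + \frac{O^{3}}{2}\right)$ ($F{\left(O \right)} = \left(O + O\right) \left(O + \left(4 + \frac{O^{3}}{2}\right)\right) = 2 O \left(4 + O + \frac{O^{3}}{2}\right)$)
$\left(-204 + F{\left(39 \right)}\right) - 1076 = \left(-204 + 39 \left(8 + 39^{3} + 2 \cdot 39\right)\right) - 1076 = \left(-204 + 39 \left(8 + 59319 + 78\right)\right) - 1076 = \left(-204 + 39 \cdot 59405\right) - 1076 = \left(-204 + 2316795\right) - 1076 = 2316591 - 1076 = 2315515$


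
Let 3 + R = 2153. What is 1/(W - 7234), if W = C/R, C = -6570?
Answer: -215/1555967 ≈ -0.00013818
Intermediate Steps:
R = 2150 (R = -3 + 2153 = 2150)
W = -657/215 (W = -6570/2150 = -6570*1/2150 = -657/215 ≈ -3.0558)
1/(W - 7234) = 1/(-657/215 - 7234) = 1/(-1555967/215) = -215/1555967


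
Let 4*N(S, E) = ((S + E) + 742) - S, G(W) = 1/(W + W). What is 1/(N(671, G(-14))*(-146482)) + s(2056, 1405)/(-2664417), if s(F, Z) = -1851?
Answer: 134109459913/193053730866675 ≈ 0.00069467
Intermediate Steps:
G(W) = 1/(2*W)
N(S, E) = 371/2 + E/4 (N(S, E) = (((S + E) + 742) - S)/4 = (((E + S) + 742) - S)/4 = ((742 + E + S) - S)/4 = (742 + E)/4 = 371/2 + E/4)
1/(N(671, G(-14))*(-146482)) + s(2056, 1405)/(-2664417) = 1/((371/2 + ((½)/(-14))/4)*(-146482)) - 1851/(-2664417) = -1/146482/(371/2 + ((½)*(-1/14))/4) - 1851*(-1/2664417) = -1/146482/(371/2 + (¼)*(-1/28)) + 617/888139 = -1/146482/(371/2 - 1/112) + 617/888139 = -1/146482/(20775/112) + 617/888139 = (112/20775)*(-1/146482) + 617/888139 = -8/217368825 + 617/888139 = 134109459913/193053730866675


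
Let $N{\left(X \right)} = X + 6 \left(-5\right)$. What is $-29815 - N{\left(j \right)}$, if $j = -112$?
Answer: $-29673$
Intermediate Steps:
$N{\left(X \right)} = -30 + X$ ($N{\left(X \right)} = X - 30 = -30 + X$)
$-29815 - N{\left(j \right)} = -29815 - \left(-30 - 112\right) = -29815 - -142 = -29815 + 142 = -29673$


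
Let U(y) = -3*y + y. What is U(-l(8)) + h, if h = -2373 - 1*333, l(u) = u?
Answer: -2690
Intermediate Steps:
h = -2706 (h = -2373 - 333 = -2706)
U(y) = -2*y
U(-l(8)) + h = -(-2)*8 - 2706 = -2*(-8) - 2706 = 16 - 2706 = -2690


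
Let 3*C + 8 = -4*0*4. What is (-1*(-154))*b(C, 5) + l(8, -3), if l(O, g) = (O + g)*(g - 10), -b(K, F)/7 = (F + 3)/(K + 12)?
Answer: -989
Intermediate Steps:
C = -8/3 (C = -8/3 + (-4*0*4)/3 = -8/3 + (0*4)/3 = -8/3 + (1/3)*0 = -8/3 + 0 = -8/3 ≈ -2.6667)
b(K, F) = -7*(3 + F)/(12 + K) (b(K, F) = -7*(F + 3)/(K + 12) = -7*(3 + F)/(12 + K))
l(O, g) = (-10 + g)*(O + g) (l(O, g) = (O + g)*(-10 + g) = (-10 + g)*(O + g))
(-1*(-154))*b(C, 5) + l(8, -3) = (-1*(-154))*(7*(-3 - 1*5)/(12 - 8/3)) + ((-3)**2 - 10*8 - 10*(-3) + 8*(-3)) = 154*(7*(-3 - 5)/(28/3)) + (9 - 80 + 30 - 24) = 154*(7*(3/28)*(-8)) - 65 = 154*(-6) - 65 = -924 - 65 = -989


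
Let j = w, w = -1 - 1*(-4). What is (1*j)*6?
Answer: 18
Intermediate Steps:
w = 3 (w = -1 + 4 = 3)
j = 3
(1*j)*6 = (1*3)*6 = 3*6 = 18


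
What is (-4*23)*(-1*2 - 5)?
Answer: 644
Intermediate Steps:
(-4*23)*(-1*2 - 5) = -92*(-2 - 5) = -92*(-7) = 644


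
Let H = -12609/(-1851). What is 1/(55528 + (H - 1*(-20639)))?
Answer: 617/46999242 ≈ 1.3128e-5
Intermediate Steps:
H = 4203/617 (H = -12609*(-1/1851) = 4203/617 ≈ 6.8120)
1/(55528 + (H - 1*(-20639))) = 1/(55528 + (4203/617 - 1*(-20639))) = 1/(55528 + (4203/617 + 20639)) = 1/(55528 + 12738466/617) = 1/(46999242/617) = 617/46999242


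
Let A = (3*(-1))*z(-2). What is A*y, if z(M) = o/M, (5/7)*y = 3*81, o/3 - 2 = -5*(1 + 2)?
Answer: -199017/10 ≈ -19902.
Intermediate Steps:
o = -39 (o = 6 + 3*(-5*(1 + 2)) = 6 + 3*(-5*3) = 6 + 3*(-15) = 6 - 45 = -39)
y = 1701/5 (y = 7*(3*81)/5 = (7/5)*243 = 1701/5 ≈ 340.20)
z(M) = -39/M
A = -117/2 (A = (3*(-1))*(-39/(-2)) = -(-117)*(-1)/2 = -3*39/2 = -117/2 ≈ -58.500)
A*y = -117/2*1701/5 = -199017/10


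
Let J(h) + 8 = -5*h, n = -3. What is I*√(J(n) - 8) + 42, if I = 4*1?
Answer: 42 + 4*I ≈ 42.0 + 4.0*I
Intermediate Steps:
I = 4
J(h) = -8 - 5*h
I*√(J(n) - 8) + 42 = 4*√((-8 - 5*(-3)) - 8) + 42 = 4*√((-8 + 15) - 8) + 42 = 4*√(7 - 8) + 42 = 4*√(-1) + 42 = 4*I + 42 = 42 + 4*I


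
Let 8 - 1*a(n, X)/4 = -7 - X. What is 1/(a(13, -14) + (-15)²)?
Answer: 1/229 ≈ 0.0043668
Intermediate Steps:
a(n, X) = 60 + 4*X (a(n, X) = 32 - 4*(-7 - X) = 32 + (28 + 4*X) = 60 + 4*X)
1/(a(13, -14) + (-15)²) = 1/((60 + 4*(-14)) + (-15)²) = 1/((60 - 56) + 225) = 1/(4 + 225) = 1/229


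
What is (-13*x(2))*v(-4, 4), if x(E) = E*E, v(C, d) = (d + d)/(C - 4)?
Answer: 52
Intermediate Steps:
v(C, d) = 2*d/(-4 + C) (v(C, d) = (2*d)/(-4 + C) = 2*d/(-4 + C))
x(E) = E²
(-13*x(2))*v(-4, 4) = (-13*2²)*(2*4/(-4 - 4)) = (-13*4)*(2*4/(-8)) = -104*4*(-1)/8 = -52*(-1) = 52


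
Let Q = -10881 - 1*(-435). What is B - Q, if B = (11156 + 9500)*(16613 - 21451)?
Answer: -99923282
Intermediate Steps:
Q = -10446 (Q = -10881 + 435 = -10446)
B = -99933728 (B = 20656*(-4838) = -99933728)
B - Q = -99933728 - 1*(-10446) = -99933728 + 10446 = -99923282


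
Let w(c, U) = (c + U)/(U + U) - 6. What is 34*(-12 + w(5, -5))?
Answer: -612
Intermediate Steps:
w(c, U) = -6 + (U + c)/(2*U) (w(c, U) = (U + c)/((2*U)) - 6 = (U + c)*(1/(2*U)) - 6 = (U + c)/(2*U) - 6 = -6 + (U + c)/(2*U))
34*(-12 + w(5, -5)) = 34*(-12 + (½)*(5 - 11*(-5))/(-5)) = 34*(-12 + (½)*(-⅕)*(5 + 55)) = 34*(-12 + (½)*(-⅕)*60) = 34*(-12 - 6) = 34*(-18) = -612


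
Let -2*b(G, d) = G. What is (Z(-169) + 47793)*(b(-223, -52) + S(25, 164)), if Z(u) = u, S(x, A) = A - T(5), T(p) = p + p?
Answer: 12644172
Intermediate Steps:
T(p) = 2*p
S(x, A) = -10 + A (S(x, A) = A - 2*5 = A - 1*10 = A - 10 = -10 + A)
b(G, d) = -G/2
(Z(-169) + 47793)*(b(-223, -52) + S(25, 164)) = (-169 + 47793)*(-1/2*(-223) + (-10 + 164)) = 47624*(223/2 + 154) = 47624*(531/2) = 12644172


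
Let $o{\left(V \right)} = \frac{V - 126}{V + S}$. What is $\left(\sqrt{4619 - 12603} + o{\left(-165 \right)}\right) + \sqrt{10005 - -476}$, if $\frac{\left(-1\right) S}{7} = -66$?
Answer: $- \frac{97}{99} + \sqrt{10481} + 4 i \sqrt{499} \approx 101.4 + 89.353 i$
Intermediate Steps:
$S = 462$ ($S = \left(-7\right) \left(-66\right) = 462$)
$o{\left(V \right)} = \frac{-126 + V}{462 + V}$ ($o{\left(V \right)} = \frac{V - 126}{V + 462} = \frac{-126 + V}{462 + V}$)
$\left(\sqrt{4619 - 12603} + o{\left(-165 \right)}\right) + \sqrt{10005 - -476} = \left(\sqrt{4619 - 12603} + \frac{-126 - 165}{462 - 165}\right) + \sqrt{10005 - -476} = \left(\sqrt{-7984} + \frac{1}{297} \left(-291\right)\right) + \sqrt{10005 + \left(527 - 51\right)} = \left(4 i \sqrt{499} + \frac{1}{297} \left(-291\right)\right) + \sqrt{10005 + 476} = \left(4 i \sqrt{499} - \frac{97}{99}\right) + \sqrt{10481} = \left(- \frac{97}{99} + 4 i \sqrt{499}\right) + \sqrt{10481} = - \frac{97}{99} + \sqrt{10481} + 4 i \sqrt{499}$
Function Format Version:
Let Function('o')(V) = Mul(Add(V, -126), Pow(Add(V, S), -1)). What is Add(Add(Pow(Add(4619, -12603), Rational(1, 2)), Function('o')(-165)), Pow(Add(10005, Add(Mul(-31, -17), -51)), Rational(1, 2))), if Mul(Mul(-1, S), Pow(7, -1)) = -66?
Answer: Add(Rational(-97, 99), Pow(10481, Rational(1, 2)), Mul(4, I, Pow(499, Rational(1, 2)))) ≈ Add(101.40, Mul(89.353, I))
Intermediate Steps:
S = 462 (S = Mul(-7, -66) = 462)
Function('o')(V) = Mul(Pow(Add(462, V), -1), Add(-126, V)) (Function('o')(V) = Mul(Add(V, -126), Pow(Add(V, 462), -1)) = Mul(Add(-126, V), Pow(Add(462, V), -1)) = Mul(Pow(Add(462, V), -1), Add(-126, V)))
Add(Add(Pow(Add(4619, -12603), Rational(1, 2)), Function('o')(-165)), Pow(Add(10005, Add(Mul(-31, -17), -51)), Rational(1, 2))) = Add(Add(Pow(Add(4619, -12603), Rational(1, 2)), Mul(Pow(Add(462, -165), -1), Add(-126, -165))), Pow(Add(10005, Add(Mul(-31, -17), -51)), Rational(1, 2))) = Add(Add(Pow(-7984, Rational(1, 2)), Mul(Pow(297, -1), -291)), Pow(Add(10005, Add(527, -51)), Rational(1, 2))) = Add(Add(Mul(4, I, Pow(499, Rational(1, 2))), Mul(Rational(1, 297), -291)), Pow(Add(10005, 476), Rational(1, 2))) = Add(Add(Mul(4, I, Pow(499, Rational(1, 2))), Rational(-97, 99)), Pow(10481, Rational(1, 2))) = Add(Add(Rational(-97, 99), Mul(4, I, Pow(499, Rational(1, 2)))), Pow(10481, Rational(1, 2))) = Add(Rational(-97, 99), Pow(10481, Rational(1, 2)), Mul(4, I, Pow(499, Rational(1, 2))))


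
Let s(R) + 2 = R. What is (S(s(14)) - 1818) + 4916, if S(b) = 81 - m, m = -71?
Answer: 3250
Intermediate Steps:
s(R) = -2 + R
S(b) = 152 (S(b) = 81 - 1*(-71) = 81 + 71 = 152)
(S(s(14)) - 1818) + 4916 = (152 - 1818) + 4916 = -1666 + 4916 = 3250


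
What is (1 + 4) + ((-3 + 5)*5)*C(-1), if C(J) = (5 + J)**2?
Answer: 165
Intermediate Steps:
(1 + 4) + ((-3 + 5)*5)*C(-1) = (1 + 4) + ((-3 + 5)*5)*(5 - 1)**2 = 5 + (2*5)*4**2 = 5 + 10*16 = 5 + 160 = 165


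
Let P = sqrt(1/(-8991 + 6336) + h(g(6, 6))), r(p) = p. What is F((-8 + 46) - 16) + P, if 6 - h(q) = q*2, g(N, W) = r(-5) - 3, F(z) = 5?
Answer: 5 + sqrt(17230655)/885 ≈ 9.6904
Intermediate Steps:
g(N, W) = -8 (g(N, W) = -5 - 3 = -8)
h(q) = 6 - 2*q (h(q) = 6 - q*2 = 6 - 2*q)
P = sqrt(17230655)/885 (P = sqrt(1/(-8991 + 6336) + (6 - 2*(-8))) = sqrt(1/(-2655) + (6 + 16)) = sqrt(-1/2655 + 22) = sqrt(58409/2655) = sqrt(17230655)/885 ≈ 4.6904)
F((-8 + 46) - 16) + P = 5 + sqrt(17230655)/885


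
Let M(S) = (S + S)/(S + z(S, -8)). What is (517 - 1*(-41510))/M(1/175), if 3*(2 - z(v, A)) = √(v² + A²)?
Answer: 14751477/2 - 14009*√1960001/2 ≈ -2.4306e+6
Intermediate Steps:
z(v, A) = 2 - √(A² + v²)/3 (z(v, A) = 2 - √(v² + A²)/3 = 2 - √(A² + v²)/3)
M(S) = 2*S/(2 + S - √(64 + S²)/3) (M(S) = (S + S)/(S + (2 - √((-8)² + S²)/3)) = (2*S)/(S + (2 - √(64 + S²)/3)) = (2*S)/(2 + S - √(64 + S²)/3) = 2*S/(2 + S - √(64 + S²)/3))
(517 - 1*(-41510))/M(1/175) = (517 - 1*(-41510))/((6/(175*(6 - √(64 + (1/175)²) + 3/175)))) = (517 + 41510)/((6*(1/175)/(6 - √(64 + (1/175)²) + 3*(1/175)))) = 42027/((6*(1/175)/(6 - √(64 + 1/30625) + 3/175))) = 42027/((6*(1/175)/(6 - √(1960001/30625) + 3/175))) = 42027/((6*(1/175)/(6 - √1960001/175 + 3/175))) = 42027/((6*(1/175)/(1053/175 - √1960001/175))) = 42027/((6/(175*(1053/175 - √1960001/175)))) = 42027*(351/2 - √1960001/6) = 14751477/2 - 14009*√1960001/2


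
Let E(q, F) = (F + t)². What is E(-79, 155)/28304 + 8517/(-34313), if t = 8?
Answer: 670596929/971195152 ≈ 0.69049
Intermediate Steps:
E(q, F) = (8 + F)² (E(q, F) = (F + 8)² = (8 + F)²)
E(-79, 155)/28304 + 8517/(-34313) = (8 + 155)²/28304 + 8517/(-34313) = 163²*(1/28304) + 8517*(-1/34313) = 26569*(1/28304) - 8517/34313 = 26569/28304 - 8517/34313 = 670596929/971195152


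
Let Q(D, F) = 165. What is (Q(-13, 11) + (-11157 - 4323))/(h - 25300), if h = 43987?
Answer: -5105/6229 ≈ -0.81955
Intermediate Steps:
(Q(-13, 11) + (-11157 - 4323))/(h - 25300) = (165 + (-11157 - 4323))/(43987 - 25300) = (165 - 15480)/18687 = -15315*1/18687 = -5105/6229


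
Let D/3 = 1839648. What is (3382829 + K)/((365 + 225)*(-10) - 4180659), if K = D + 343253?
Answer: -9245026/4186559 ≈ -2.2083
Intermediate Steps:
D = 5518944 (D = 3*1839648 = 5518944)
K = 5862197 (K = 5518944 + 343253 = 5862197)
(3382829 + K)/((365 + 225)*(-10) - 4180659) = (3382829 + 5862197)/((365 + 225)*(-10) - 4180659) = 9245026/(590*(-10) - 4180659) = 9245026/(-5900 - 4180659) = 9245026/(-4186559) = 9245026*(-1/4186559) = -9245026/4186559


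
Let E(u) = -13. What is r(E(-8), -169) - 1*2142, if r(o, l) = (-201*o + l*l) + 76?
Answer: 29108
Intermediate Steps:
r(o, l) = 76 + l**2 - 201*o (r(o, l) = (-201*o + l**2) + 76 = (l**2 - 201*o) + 76 = 76 + l**2 - 201*o)
r(E(-8), -169) - 1*2142 = (76 + (-169)**2 - 201*(-13)) - 1*2142 = (76 + 28561 + 2613) - 2142 = 31250 - 2142 = 29108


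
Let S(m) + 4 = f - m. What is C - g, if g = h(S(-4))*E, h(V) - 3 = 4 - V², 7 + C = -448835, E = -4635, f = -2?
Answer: -434937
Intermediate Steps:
S(m) = -6 - m (S(m) = -4 + (-2 - m) = -6 - m)
C = -448842 (C = -7 - 448835 = -448842)
h(V) = 7 - V² (h(V) = 3 + (4 - V²) = 7 - V²)
g = -13905 (g = (7 - (-6 - 1*(-4))²)*(-4635) = (7 - (-6 + 4)²)*(-4635) = (7 - 1*(-2)²)*(-4635) = (7 - 1*4)*(-4635) = (7 - 4)*(-4635) = 3*(-4635) = -13905)
C - g = -448842 - 1*(-13905) = -448842 + 13905 = -434937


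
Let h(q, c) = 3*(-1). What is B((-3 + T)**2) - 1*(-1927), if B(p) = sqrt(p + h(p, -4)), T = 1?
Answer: 1928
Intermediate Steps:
h(q, c) = -3
B(p) = sqrt(-3 + p) (B(p) = sqrt(p - 3) = sqrt(-3 + p))
B((-3 + T)**2) - 1*(-1927) = sqrt(-3 + (-3 + 1)**2) - 1*(-1927) = sqrt(-3 + (-2)**2) + 1927 = sqrt(-3 + 4) + 1927 = sqrt(1) + 1927 = 1 + 1927 = 1928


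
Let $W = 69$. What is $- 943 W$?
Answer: $-65067$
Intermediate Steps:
$- 943 W = \left(-943\right) 69 = -65067$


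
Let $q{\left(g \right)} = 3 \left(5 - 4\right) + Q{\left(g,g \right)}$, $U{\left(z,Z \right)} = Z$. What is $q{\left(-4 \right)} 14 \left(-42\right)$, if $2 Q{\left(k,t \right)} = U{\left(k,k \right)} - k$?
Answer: $-1764$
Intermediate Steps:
$Q{\left(k,t \right)} = 0$ ($Q{\left(k,t \right)} = \frac{k - k}{2} = \frac{1}{2} \cdot 0 = 0$)
$q{\left(g \right)} = 3$ ($q{\left(g \right)} = 3 \left(5 - 4\right) + 0 = 3 \cdot 1 + 0 = 3 + 0 = 3$)
$q{\left(-4 \right)} 14 \left(-42\right) = 3 \cdot 14 \left(-42\right) = 42 \left(-42\right) = -1764$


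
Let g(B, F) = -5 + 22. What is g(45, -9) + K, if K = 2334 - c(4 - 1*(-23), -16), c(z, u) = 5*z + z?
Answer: 2189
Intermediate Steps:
c(z, u) = 6*z
g(B, F) = 17
K = 2172 (K = 2334 - 6*(4 - 1*(-23)) = 2334 - 6*(4 + 23) = 2334 - 6*27 = 2334 - 1*162 = 2334 - 162 = 2172)
g(45, -9) + K = 17 + 2172 = 2189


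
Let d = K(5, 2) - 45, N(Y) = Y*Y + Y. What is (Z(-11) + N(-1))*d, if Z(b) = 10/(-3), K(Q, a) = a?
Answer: 430/3 ≈ 143.33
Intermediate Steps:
Z(b) = -10/3 (Z(b) = 10*(-⅓) = -10/3)
N(Y) = Y + Y² (N(Y) = Y² + Y = Y + Y²)
d = -43 (d = 2 - 45 = -43)
(Z(-11) + N(-1))*d = (-10/3 - (1 - 1))*(-43) = (-10/3 - 1*0)*(-43) = (-10/3 + 0)*(-43) = -10/3*(-43) = 430/3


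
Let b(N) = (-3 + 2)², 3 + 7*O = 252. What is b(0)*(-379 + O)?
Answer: -2404/7 ≈ -343.43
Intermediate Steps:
O = 249/7 (O = -3/7 + (⅐)*252 = -3/7 + 36 = 249/7 ≈ 35.571)
b(N) = 1 (b(N) = (-1)² = 1)
b(0)*(-379 + O) = 1*(-379 + 249/7) = 1*(-2404/7) = -2404/7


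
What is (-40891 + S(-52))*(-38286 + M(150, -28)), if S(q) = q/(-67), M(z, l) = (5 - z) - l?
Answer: 105210586935/67 ≈ 1.5703e+9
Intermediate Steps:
M(z, l) = 5 - l - z
S(q) = -q/67 (S(q) = q*(-1/67) = -q/67)
(-40891 + S(-52))*(-38286 + M(150, -28)) = (-40891 - 1/67*(-52))*(-38286 + (5 - 1*(-28) - 1*150)) = (-40891 + 52/67)*(-38286 + (5 + 28 - 150)) = -2739645*(-38286 - 117)/67 = -2739645/67*(-38403) = 105210586935/67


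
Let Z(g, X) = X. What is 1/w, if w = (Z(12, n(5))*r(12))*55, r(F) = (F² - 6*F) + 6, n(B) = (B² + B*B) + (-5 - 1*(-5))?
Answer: 1/214500 ≈ 4.6620e-6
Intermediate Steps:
n(B) = 2*B² (n(B) = (B² + B²) + (-5 + 5) = 2*B² + 0 = 2*B²)
r(F) = 6 + F² - 6*F
w = 214500 (w = ((2*5²)*(6 + 12² - 6*12))*55 = ((2*25)*(6 + 144 - 72))*55 = (50*78)*55 = 3900*55 = 214500)
1/w = 1/214500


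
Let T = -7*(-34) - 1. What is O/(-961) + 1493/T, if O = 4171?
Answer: 446246/227757 ≈ 1.9593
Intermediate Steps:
T = 237 (T = 238 - 1 = 237)
O/(-961) + 1493/T = 4171/(-961) + 1493/237 = 4171*(-1/961) + 1493*(1/237) = -4171/961 + 1493/237 = 446246/227757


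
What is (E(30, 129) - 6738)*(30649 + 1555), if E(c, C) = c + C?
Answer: -211870116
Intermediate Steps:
E(c, C) = C + c
(E(30, 129) - 6738)*(30649 + 1555) = ((129 + 30) - 6738)*(30649 + 1555) = (159 - 6738)*32204 = -6579*32204 = -211870116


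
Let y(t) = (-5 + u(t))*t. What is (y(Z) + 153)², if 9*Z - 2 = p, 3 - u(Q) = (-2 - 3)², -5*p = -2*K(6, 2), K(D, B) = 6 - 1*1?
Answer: 19881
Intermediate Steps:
K(D, B) = 5 (K(D, B) = 6 - 1 = 5)
p = 2 (p = -(-2)*5/5 = -⅕*(-10) = 2)
u(Q) = -22 (u(Q) = 3 - (-2 - 3)² = 3 - 1*(-5)² = 3 - 1*25 = 3 - 25 = -22)
Z = 4/9 (Z = 2/9 + (⅑)*2 = 2/9 + 2/9 = 4/9 ≈ 0.44444)
y(t) = -27*t (y(t) = (-5 - 22)*t = -27*t)
(y(Z) + 153)² = (-27*4/9 + 153)² = (-12 + 153)² = 141² = 19881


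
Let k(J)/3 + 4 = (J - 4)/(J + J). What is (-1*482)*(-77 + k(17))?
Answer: 719867/17 ≈ 42345.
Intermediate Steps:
k(J) = -12 + 3*(-4 + J)/(2*J) (k(J) = -12 + 3*((J - 4)/(J + J)) = -12 + 3*((-4 + J)/((2*J))) = -12 + 3*((-4 + J)*(1/(2*J))) = -12 + 3*((-4 + J)/(2*J)) = -12 + 3*(-4 + J)/(2*J))
(-1*482)*(-77 + k(17)) = (-1*482)*(-77 + (-21/2 - 6/17)) = -482*(-77 + (-21/2 - 6*1/17)) = -482*(-77 + (-21/2 - 6/17)) = -482*(-77 - 369/34) = -482*(-2987/34) = 719867/17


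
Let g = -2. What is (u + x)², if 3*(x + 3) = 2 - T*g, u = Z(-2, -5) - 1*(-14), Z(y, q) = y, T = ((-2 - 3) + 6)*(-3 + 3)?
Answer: 841/9 ≈ 93.444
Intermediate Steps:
T = 0 (T = (-5 + 6)*0 = 1*0 = 0)
u = 12 (u = -2 - 1*(-14) = -2 + 14 = 12)
x = -7/3 (x = -3 + (2 - 0*(-2))/3 = -3 + (2 - 1*0)/3 = -3 + (2 + 0)/3 = -3 + (⅓)*2 = -3 + ⅔ = -7/3 ≈ -2.3333)
(u + x)² = (12 - 7/3)² = (29/3)² = 841/9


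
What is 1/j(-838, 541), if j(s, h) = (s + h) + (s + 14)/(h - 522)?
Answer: -19/6467 ≈ -0.0029380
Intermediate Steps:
j(s, h) = h + s + (14 + s)/(-522 + h) (j(s, h) = (h + s) + (14 + s)/(-522 + h) = h + s + (14 + s)/(-522 + h))
1/j(-838, 541) = 1/((14 + 541² - 522*541 - 521*(-838) + 541*(-838))/(-522 + 541)) = 1/((14 + 292681 - 282402 + 436598 - 453358)/19) = 1/((1/19)*(-6467)) = 1/(-6467/19) = -19/6467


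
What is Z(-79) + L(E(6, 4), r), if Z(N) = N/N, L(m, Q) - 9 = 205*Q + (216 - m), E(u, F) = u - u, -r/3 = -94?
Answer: 58036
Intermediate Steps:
r = 282 (r = -3*(-94) = 282)
E(u, F) = 0
L(m, Q) = 225 - m + 205*Q (L(m, Q) = 9 + (205*Q + (216 - m)) = 9 + (216 - m + 205*Q) = 225 - m + 205*Q)
Z(N) = 1
Z(-79) + L(E(6, 4), r) = 1 + (225 - 1*0 + 205*282) = 1 + (225 + 0 + 57810) = 1 + 58035 = 58036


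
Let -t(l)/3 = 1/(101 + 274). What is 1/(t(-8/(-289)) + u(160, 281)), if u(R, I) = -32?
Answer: -125/4001 ≈ -0.031242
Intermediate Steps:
t(l) = -1/125 (t(l) = -3/(101 + 274) = -3/375 = -3*1/375 = -1/125)
1/(t(-8/(-289)) + u(160, 281)) = 1/(-1/125 - 32) = 1/(-4001/125) = -125/4001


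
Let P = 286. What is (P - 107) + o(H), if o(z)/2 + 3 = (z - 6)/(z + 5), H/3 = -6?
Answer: 2297/13 ≈ 176.69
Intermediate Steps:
H = -18 (H = 3*(-6) = -18)
o(z) = -6 + 2*(-6 + z)/(5 + z) (o(z) = -6 + 2*((z - 6)/(z + 5)) = -6 + 2*((-6 + z)/(5 + z)) = -6 + 2*(-6 + z)/(5 + z))
(P - 107) + o(H) = (286 - 107) + 2*(-21 - 2*(-18))/(5 - 18) = 179 + 2*(-21 + 36)/(-13) = 179 + 2*(-1/13)*15 = 179 - 30/13 = 2297/13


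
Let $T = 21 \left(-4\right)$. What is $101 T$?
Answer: $-8484$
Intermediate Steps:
$T = -84$
$101 T = 101 \left(-84\right) = -8484$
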